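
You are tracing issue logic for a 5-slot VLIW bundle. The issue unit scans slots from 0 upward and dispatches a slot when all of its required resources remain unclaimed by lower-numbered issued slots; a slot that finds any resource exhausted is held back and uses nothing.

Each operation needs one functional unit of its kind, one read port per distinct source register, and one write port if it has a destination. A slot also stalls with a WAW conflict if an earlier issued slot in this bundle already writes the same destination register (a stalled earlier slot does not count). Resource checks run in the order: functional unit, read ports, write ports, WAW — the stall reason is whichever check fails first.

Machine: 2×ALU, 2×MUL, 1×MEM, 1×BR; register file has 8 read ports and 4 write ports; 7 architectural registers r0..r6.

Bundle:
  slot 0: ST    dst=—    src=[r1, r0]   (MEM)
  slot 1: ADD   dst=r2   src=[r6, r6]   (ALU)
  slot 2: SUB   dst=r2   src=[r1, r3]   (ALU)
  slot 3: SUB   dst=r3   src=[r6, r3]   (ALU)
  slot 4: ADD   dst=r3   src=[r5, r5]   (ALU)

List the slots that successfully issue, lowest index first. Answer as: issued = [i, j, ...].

issued = [0, 1, 3]

(0) want 1×MEM +2rd +0wr — yes → AL2|MU2|ME0|BR1|rd6|wr4
(1) want 1×ALU +1rd +1wr — yes → AL1|MU2|ME0|BR1|rd5|wr3
(2) want 1×ALU +2rd +1wr — WAW → AL1|MU2|ME0|BR1|rd5|wr3
(3) want 1×ALU +2rd +1wr — yes → AL0|MU2|ME0|BR1|rd3|wr2
(4) want 1×ALU +1rd +1wr — FU → AL0|MU2|ME0|BR1|rd3|wr2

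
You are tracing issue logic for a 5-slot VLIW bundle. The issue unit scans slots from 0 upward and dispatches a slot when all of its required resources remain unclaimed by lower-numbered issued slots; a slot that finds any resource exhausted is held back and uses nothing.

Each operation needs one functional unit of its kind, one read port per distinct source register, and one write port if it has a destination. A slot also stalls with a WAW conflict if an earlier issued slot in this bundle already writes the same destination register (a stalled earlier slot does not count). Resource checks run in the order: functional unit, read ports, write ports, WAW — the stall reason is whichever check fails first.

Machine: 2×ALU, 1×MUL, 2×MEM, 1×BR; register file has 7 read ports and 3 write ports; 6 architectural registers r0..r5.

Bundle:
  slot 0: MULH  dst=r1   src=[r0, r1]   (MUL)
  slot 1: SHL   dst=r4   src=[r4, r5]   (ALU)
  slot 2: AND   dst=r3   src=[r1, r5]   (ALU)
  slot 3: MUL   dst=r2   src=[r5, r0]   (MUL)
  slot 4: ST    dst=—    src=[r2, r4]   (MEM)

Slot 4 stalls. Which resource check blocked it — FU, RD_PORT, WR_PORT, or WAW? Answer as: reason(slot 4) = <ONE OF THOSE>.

reason(slot 4) = RD_PORT

#0 MUL src=r0,r1 dispatched  <A:2 Mu:0 Ld:2 B:1 rd:5 wr:2>
#1 ALU src=r4,r5 dispatched  <A:1 Mu:0 Ld:2 B:1 rd:3 wr:1>
#2 ALU src=r1,r5 dispatched  <A:0 Mu:0 Ld:2 B:1 rd:1 wr:0>
#3 MUL src=r5,r0 held:FU  <A:0 Mu:0 Ld:2 B:1 rd:1 wr:0>
#4 MEM src=r2,r4 held:RD_PORT  <A:0 Mu:0 Ld:2 B:1 rd:1 wr:0>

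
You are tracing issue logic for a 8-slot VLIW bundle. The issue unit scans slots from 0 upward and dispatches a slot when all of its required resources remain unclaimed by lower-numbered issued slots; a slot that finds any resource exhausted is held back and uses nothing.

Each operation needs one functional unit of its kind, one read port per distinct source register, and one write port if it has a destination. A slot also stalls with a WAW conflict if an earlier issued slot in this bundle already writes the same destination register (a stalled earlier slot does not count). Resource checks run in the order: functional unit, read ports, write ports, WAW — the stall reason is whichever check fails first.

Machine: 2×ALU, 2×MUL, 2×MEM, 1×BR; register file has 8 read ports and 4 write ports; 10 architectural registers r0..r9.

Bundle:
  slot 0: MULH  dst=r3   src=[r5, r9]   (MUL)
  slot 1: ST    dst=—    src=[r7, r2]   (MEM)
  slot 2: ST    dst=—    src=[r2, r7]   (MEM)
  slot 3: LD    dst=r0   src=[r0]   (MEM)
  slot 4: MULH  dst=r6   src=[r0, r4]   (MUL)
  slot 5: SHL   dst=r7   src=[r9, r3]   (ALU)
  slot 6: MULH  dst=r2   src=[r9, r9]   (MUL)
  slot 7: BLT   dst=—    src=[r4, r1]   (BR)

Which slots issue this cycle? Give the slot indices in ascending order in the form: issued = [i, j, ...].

issued = [0, 1, 2, 4]

[0] MUL needs rd=2 wr=1: ok; after: ALU=2 MUL=1 MEM=2 BR=1, R=6, W=3
[1] MEM needs rd=2 wr=0: ok; after: ALU=2 MUL=1 MEM=1 BR=1, R=4, W=3
[2] MEM needs rd=2 wr=0: ok; after: ALU=2 MUL=1 MEM=0 BR=1, R=2, W=3
[3] MEM needs rd=1 wr=1: FU; after: ALU=2 MUL=1 MEM=0 BR=1, R=2, W=3
[4] MUL needs rd=2 wr=1: ok; after: ALU=2 MUL=0 MEM=0 BR=1, R=0, W=2
[5] ALU needs rd=2 wr=1: RD_PORT; after: ALU=2 MUL=0 MEM=0 BR=1, R=0, W=2
[6] MUL needs rd=1 wr=1: FU; after: ALU=2 MUL=0 MEM=0 BR=1, R=0, W=2
[7] BR needs rd=2 wr=0: RD_PORT; after: ALU=2 MUL=0 MEM=0 BR=1, R=0, W=2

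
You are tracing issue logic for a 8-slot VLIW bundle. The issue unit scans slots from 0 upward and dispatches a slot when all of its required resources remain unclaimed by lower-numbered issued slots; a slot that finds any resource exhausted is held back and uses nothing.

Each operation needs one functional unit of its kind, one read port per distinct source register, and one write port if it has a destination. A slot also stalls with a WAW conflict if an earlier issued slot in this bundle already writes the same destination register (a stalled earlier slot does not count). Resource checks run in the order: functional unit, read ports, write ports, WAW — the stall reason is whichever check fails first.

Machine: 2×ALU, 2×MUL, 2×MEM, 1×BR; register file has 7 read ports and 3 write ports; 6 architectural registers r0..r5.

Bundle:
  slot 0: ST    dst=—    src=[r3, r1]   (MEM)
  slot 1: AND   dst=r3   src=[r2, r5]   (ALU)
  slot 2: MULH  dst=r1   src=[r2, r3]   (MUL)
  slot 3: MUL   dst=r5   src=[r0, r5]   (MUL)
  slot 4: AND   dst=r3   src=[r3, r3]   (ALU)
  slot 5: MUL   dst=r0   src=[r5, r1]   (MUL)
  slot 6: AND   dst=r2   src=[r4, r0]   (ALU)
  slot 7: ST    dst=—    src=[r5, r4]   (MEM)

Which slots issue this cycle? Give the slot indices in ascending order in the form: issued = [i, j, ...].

#0 MEM src=r3,r1 dispatched  <A:2 Mu:2 Ld:1 B:1 rd:5 wr:3>
#1 ALU src=r2,r5 dispatched  <A:1 Mu:2 Ld:1 B:1 rd:3 wr:2>
#2 MUL src=r2,r3 dispatched  <A:1 Mu:1 Ld:1 B:1 rd:1 wr:1>
#3 MUL src=r0,r5 held:RD_PORT  <A:1 Mu:1 Ld:1 B:1 rd:1 wr:1>
#4 ALU src=r3,r3 held:WAW  <A:1 Mu:1 Ld:1 B:1 rd:1 wr:1>
#5 MUL src=r5,r1 held:RD_PORT  <A:1 Mu:1 Ld:1 B:1 rd:1 wr:1>
#6 ALU src=r4,r0 held:RD_PORT  <A:1 Mu:1 Ld:1 B:1 rd:1 wr:1>
#7 MEM src=r5,r4 held:RD_PORT  <A:1 Mu:1 Ld:1 B:1 rd:1 wr:1>

issued = [0, 1, 2]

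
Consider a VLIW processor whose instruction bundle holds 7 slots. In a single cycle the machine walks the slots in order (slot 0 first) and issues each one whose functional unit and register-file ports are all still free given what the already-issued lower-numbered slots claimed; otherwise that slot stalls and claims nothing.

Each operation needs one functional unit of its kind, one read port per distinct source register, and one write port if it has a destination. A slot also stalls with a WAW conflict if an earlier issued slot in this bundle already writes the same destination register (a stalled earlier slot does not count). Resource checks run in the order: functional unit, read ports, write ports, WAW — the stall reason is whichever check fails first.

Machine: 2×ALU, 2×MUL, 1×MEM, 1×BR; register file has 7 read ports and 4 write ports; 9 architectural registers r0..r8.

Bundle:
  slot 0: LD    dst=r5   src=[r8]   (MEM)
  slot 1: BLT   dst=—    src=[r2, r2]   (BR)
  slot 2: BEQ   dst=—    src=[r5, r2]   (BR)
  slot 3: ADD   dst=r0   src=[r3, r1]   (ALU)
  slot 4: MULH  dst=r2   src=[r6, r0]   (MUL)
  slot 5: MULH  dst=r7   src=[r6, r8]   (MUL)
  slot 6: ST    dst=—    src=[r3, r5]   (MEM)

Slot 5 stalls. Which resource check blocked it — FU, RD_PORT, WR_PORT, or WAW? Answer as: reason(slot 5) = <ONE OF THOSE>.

slot 0 (MEM): ISSUE — free A2,Mu2,Ld0,B1 rp6 wp3
slot 1 (BR): ISSUE — free A2,Mu2,Ld0,B0 rp5 wp3
slot 2 (BR): stall FU — free A2,Mu2,Ld0,B0 rp5 wp3
slot 3 (ALU): ISSUE — free A1,Mu2,Ld0,B0 rp3 wp2
slot 4 (MUL): ISSUE — free A1,Mu1,Ld0,B0 rp1 wp1
slot 5 (MUL): stall RD_PORT — free A1,Mu1,Ld0,B0 rp1 wp1
slot 6 (MEM): stall FU — free A1,Mu1,Ld0,B0 rp1 wp1

reason(slot 5) = RD_PORT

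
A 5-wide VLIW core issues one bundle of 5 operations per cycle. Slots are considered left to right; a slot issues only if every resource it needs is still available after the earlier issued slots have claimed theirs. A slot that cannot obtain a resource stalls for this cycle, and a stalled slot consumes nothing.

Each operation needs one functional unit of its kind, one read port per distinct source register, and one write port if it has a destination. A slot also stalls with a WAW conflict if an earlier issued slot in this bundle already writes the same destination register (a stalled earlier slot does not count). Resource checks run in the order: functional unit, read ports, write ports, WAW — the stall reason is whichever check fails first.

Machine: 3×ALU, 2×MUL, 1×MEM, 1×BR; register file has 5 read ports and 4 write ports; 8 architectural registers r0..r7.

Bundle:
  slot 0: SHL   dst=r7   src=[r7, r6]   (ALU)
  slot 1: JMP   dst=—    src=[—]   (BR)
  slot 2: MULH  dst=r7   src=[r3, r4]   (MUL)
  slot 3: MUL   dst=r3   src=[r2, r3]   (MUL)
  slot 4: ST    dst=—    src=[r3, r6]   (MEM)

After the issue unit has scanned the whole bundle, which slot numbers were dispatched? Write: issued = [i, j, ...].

  0. ALU→r7 ⇒ go  {2A/2Mu/1Ld/1B | 3r 3w}
  1. BR ⇒ go  {2A/2Mu/1Ld/0B | 3r 3w}
  2. MUL→r7 ⇒ no(WAW)  {2A/2Mu/1Ld/0B | 3r 3w}
  3. MUL→r3 ⇒ go  {2A/1Mu/1Ld/0B | 1r 2w}
  4. MEM ⇒ no(RD_PORT)  {2A/1Mu/1Ld/0B | 1r 2w}

issued = [0, 1, 3]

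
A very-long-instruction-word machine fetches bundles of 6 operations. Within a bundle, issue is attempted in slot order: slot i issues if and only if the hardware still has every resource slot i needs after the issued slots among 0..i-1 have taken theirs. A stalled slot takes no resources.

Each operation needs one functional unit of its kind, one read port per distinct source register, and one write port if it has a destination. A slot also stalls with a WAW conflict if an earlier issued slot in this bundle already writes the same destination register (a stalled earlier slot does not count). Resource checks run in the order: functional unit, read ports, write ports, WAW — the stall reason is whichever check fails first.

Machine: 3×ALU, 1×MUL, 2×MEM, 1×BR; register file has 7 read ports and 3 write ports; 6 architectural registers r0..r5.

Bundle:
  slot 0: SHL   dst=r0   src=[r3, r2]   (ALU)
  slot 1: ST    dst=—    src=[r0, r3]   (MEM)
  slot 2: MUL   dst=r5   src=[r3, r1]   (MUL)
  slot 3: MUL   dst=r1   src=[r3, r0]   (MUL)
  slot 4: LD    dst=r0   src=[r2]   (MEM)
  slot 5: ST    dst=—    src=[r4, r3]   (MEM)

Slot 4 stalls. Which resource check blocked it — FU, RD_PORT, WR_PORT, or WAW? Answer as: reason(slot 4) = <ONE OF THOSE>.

reason(slot 4) = WAW

(0) want 1×ALU +2rd +1wr — yes → AL2|MU1|ME2|BR1|rd5|wr2
(1) want 1×MEM +2rd +0wr — yes → AL2|MU1|ME1|BR1|rd3|wr2
(2) want 1×MUL +2rd +1wr — yes → AL2|MU0|ME1|BR1|rd1|wr1
(3) want 1×MUL +2rd +1wr — FU → AL2|MU0|ME1|BR1|rd1|wr1
(4) want 1×MEM +1rd +1wr — WAW → AL2|MU0|ME1|BR1|rd1|wr1
(5) want 1×MEM +2rd +0wr — RD_PORT → AL2|MU0|ME1|BR1|rd1|wr1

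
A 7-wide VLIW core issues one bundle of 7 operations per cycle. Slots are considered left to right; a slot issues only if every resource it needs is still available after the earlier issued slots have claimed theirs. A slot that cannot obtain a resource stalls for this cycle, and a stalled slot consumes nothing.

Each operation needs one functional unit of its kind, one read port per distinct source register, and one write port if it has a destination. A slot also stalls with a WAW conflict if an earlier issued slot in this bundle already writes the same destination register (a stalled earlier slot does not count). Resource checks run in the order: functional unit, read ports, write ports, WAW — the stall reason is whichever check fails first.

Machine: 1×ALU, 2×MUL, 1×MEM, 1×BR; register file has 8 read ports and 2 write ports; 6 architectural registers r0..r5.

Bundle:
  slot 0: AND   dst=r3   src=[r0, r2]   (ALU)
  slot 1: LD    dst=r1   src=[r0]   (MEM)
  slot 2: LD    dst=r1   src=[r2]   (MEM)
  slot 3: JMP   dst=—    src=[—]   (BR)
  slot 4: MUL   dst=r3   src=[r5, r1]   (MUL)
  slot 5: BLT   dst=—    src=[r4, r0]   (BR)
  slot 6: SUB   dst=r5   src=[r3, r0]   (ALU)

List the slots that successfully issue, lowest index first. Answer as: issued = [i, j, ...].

#0 ALU src=r0,r2 dispatched  <A:0 Mu:2 Ld:1 B:1 rd:6 wr:1>
#1 MEM src=r0 dispatched  <A:0 Mu:2 Ld:0 B:1 rd:5 wr:0>
#2 MEM src=r2 held:FU  <A:0 Mu:2 Ld:0 B:1 rd:5 wr:0>
#3 BR src=- dispatched  <A:0 Mu:2 Ld:0 B:0 rd:5 wr:0>
#4 MUL src=r5,r1 held:WR_PORT  <A:0 Mu:2 Ld:0 B:0 rd:5 wr:0>
#5 BR src=r4,r0 held:FU  <A:0 Mu:2 Ld:0 B:0 rd:5 wr:0>
#6 ALU src=r3,r0 held:FU  <A:0 Mu:2 Ld:0 B:0 rd:5 wr:0>

issued = [0, 1, 3]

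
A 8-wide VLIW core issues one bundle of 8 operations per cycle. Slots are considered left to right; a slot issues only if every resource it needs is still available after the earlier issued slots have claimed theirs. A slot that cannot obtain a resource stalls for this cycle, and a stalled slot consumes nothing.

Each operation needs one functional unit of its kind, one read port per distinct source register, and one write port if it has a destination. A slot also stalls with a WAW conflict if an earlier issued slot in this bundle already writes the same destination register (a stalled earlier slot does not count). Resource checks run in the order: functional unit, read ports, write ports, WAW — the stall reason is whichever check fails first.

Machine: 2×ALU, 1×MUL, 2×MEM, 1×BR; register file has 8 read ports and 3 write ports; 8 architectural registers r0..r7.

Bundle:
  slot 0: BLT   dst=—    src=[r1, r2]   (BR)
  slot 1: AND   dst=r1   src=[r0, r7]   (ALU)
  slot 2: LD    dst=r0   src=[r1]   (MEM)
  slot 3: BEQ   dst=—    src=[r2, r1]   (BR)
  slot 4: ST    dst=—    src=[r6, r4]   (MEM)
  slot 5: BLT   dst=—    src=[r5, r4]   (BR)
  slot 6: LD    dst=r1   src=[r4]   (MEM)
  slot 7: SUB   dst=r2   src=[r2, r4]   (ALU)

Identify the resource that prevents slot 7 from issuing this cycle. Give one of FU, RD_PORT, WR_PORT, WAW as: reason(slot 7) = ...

[0] BR needs rd=2 wr=0: ok; after: ALU=2 MUL=1 MEM=2 BR=0, R=6, W=3
[1] ALU needs rd=2 wr=1: ok; after: ALU=1 MUL=1 MEM=2 BR=0, R=4, W=2
[2] MEM needs rd=1 wr=1: ok; after: ALU=1 MUL=1 MEM=1 BR=0, R=3, W=1
[3] BR needs rd=2 wr=0: FU; after: ALU=1 MUL=1 MEM=1 BR=0, R=3, W=1
[4] MEM needs rd=2 wr=0: ok; after: ALU=1 MUL=1 MEM=0 BR=0, R=1, W=1
[5] BR needs rd=2 wr=0: FU; after: ALU=1 MUL=1 MEM=0 BR=0, R=1, W=1
[6] MEM needs rd=1 wr=1: FU; after: ALU=1 MUL=1 MEM=0 BR=0, R=1, W=1
[7] ALU needs rd=2 wr=1: RD_PORT; after: ALU=1 MUL=1 MEM=0 BR=0, R=1, W=1

reason(slot 7) = RD_PORT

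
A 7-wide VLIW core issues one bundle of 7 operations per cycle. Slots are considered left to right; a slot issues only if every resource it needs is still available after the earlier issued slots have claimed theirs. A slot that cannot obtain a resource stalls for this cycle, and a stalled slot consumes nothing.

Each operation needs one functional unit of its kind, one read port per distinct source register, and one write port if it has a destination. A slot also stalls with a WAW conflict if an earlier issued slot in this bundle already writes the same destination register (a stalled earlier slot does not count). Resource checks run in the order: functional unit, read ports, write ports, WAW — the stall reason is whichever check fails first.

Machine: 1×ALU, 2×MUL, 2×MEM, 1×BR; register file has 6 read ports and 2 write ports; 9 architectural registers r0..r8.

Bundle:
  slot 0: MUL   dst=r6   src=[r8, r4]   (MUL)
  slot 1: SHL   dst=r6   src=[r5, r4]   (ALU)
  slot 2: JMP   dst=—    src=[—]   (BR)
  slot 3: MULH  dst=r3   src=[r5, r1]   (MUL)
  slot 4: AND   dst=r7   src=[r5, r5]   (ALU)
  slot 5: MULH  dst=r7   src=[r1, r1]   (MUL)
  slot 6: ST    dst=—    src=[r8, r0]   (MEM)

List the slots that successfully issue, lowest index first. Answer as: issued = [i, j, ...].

[0] MUL needs rd=2 wr=1: ok; after: ALU=1 MUL=1 MEM=2 BR=1, R=4, W=1
[1] ALU needs rd=2 wr=1: WAW; after: ALU=1 MUL=1 MEM=2 BR=1, R=4, W=1
[2] BR needs rd=0 wr=0: ok; after: ALU=1 MUL=1 MEM=2 BR=0, R=4, W=1
[3] MUL needs rd=2 wr=1: ok; after: ALU=1 MUL=0 MEM=2 BR=0, R=2, W=0
[4] ALU needs rd=1 wr=1: WR_PORT; after: ALU=1 MUL=0 MEM=2 BR=0, R=2, W=0
[5] MUL needs rd=1 wr=1: FU; after: ALU=1 MUL=0 MEM=2 BR=0, R=2, W=0
[6] MEM needs rd=2 wr=0: ok; after: ALU=1 MUL=0 MEM=1 BR=0, R=0, W=0

issued = [0, 2, 3, 6]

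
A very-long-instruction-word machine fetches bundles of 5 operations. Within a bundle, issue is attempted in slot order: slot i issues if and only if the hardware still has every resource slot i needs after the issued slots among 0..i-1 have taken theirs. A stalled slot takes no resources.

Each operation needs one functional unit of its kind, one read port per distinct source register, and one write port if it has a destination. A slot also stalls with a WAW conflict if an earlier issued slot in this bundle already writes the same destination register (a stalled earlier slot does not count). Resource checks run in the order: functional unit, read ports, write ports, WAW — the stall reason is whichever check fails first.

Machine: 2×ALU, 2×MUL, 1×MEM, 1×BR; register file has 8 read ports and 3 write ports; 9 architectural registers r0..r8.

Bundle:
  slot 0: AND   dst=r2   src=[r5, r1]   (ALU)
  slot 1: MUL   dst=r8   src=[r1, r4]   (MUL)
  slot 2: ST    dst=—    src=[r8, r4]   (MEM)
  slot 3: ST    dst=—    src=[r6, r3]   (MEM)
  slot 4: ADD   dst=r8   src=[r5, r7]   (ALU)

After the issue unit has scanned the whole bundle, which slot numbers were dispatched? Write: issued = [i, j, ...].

slot 0 (ALU): ISSUE — free A1,Mu2,Ld1,B1 rp6 wp2
slot 1 (MUL): ISSUE — free A1,Mu1,Ld1,B1 rp4 wp1
slot 2 (MEM): ISSUE — free A1,Mu1,Ld0,B1 rp2 wp1
slot 3 (MEM): stall FU — free A1,Mu1,Ld0,B1 rp2 wp1
slot 4 (ALU): stall WAW — free A1,Mu1,Ld0,B1 rp2 wp1

issued = [0, 1, 2]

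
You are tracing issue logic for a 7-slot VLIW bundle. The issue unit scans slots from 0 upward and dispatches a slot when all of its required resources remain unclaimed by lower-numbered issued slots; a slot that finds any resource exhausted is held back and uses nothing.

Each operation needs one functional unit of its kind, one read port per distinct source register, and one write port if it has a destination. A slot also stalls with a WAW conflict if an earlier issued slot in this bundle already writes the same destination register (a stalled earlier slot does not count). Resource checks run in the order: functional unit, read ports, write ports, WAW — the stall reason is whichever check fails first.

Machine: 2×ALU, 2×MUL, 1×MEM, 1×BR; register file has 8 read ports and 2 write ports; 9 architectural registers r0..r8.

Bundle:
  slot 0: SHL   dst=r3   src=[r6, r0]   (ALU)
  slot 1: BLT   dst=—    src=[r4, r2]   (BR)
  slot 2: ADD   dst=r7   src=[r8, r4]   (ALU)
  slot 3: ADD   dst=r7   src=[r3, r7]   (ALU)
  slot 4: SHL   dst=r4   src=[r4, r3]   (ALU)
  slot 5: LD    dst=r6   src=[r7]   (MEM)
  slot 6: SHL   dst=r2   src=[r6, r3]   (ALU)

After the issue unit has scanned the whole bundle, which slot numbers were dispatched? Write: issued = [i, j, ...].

  0. ALU→r3 ⇒ go  {1A/2Mu/1Ld/1B | 6r 1w}
  1. BR ⇒ go  {1A/2Mu/1Ld/0B | 4r 1w}
  2. ALU→r7 ⇒ go  {0A/2Mu/1Ld/0B | 2r 0w}
  3. ALU→r7 ⇒ no(FU)  {0A/2Mu/1Ld/0B | 2r 0w}
  4. ALU→r4 ⇒ no(FU)  {0A/2Mu/1Ld/0B | 2r 0w}
  5. MEM→r6 ⇒ no(WR_PORT)  {0A/2Mu/1Ld/0B | 2r 0w}
  6. ALU→r2 ⇒ no(FU)  {0A/2Mu/1Ld/0B | 2r 0w}

issued = [0, 1, 2]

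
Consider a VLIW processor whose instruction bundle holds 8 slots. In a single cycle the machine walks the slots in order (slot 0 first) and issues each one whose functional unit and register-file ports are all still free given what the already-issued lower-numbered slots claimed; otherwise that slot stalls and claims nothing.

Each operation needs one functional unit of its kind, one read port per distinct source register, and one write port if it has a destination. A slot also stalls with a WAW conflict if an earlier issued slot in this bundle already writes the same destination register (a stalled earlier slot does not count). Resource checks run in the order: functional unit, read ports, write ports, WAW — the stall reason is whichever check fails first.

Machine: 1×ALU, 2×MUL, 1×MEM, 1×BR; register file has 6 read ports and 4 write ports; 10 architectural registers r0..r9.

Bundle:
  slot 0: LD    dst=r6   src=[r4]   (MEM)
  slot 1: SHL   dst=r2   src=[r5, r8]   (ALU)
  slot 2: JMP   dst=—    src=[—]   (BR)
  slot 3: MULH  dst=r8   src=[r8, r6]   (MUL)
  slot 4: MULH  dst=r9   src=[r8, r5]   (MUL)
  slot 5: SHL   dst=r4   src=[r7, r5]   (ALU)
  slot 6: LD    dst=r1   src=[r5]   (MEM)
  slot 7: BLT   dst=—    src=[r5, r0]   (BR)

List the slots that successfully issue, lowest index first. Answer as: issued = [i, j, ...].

issued = [0, 1, 2, 3]

#0 MEM src=r4 dispatched  <A:1 Mu:2 Ld:0 B:1 rd:5 wr:3>
#1 ALU src=r5,r8 dispatched  <A:0 Mu:2 Ld:0 B:1 rd:3 wr:2>
#2 BR src=- dispatched  <A:0 Mu:2 Ld:0 B:0 rd:3 wr:2>
#3 MUL src=r8,r6 dispatched  <A:0 Mu:1 Ld:0 B:0 rd:1 wr:1>
#4 MUL src=r8,r5 held:RD_PORT  <A:0 Mu:1 Ld:0 B:0 rd:1 wr:1>
#5 ALU src=r7,r5 held:FU  <A:0 Mu:1 Ld:0 B:0 rd:1 wr:1>
#6 MEM src=r5 held:FU  <A:0 Mu:1 Ld:0 B:0 rd:1 wr:1>
#7 BR src=r5,r0 held:FU  <A:0 Mu:1 Ld:0 B:0 rd:1 wr:1>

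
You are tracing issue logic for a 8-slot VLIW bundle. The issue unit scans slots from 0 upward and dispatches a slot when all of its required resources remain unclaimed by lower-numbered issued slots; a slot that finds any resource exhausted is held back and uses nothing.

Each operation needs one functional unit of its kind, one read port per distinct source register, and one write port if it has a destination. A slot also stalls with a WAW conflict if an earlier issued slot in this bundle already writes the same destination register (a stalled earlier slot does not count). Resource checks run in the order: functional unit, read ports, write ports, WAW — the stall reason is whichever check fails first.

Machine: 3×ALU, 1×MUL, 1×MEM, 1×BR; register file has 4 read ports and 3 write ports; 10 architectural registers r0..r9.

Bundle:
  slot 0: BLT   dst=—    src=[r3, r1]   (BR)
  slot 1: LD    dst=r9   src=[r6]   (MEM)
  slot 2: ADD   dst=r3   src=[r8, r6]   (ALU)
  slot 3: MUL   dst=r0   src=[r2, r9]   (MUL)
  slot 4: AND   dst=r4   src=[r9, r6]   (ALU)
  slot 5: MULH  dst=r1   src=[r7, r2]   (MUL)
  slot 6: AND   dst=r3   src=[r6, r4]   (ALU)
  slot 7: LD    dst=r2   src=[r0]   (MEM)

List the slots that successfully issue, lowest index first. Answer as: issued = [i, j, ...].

issued = [0, 1]

  0. BR ⇒ go  {3A/1Mu/1Ld/0B | 2r 3w}
  1. MEM→r9 ⇒ go  {3A/1Mu/0Ld/0B | 1r 2w}
  2. ALU→r3 ⇒ no(RD_PORT)  {3A/1Mu/0Ld/0B | 1r 2w}
  3. MUL→r0 ⇒ no(RD_PORT)  {3A/1Mu/0Ld/0B | 1r 2w}
  4. ALU→r4 ⇒ no(RD_PORT)  {3A/1Mu/0Ld/0B | 1r 2w}
  5. MUL→r1 ⇒ no(RD_PORT)  {3A/1Mu/0Ld/0B | 1r 2w}
  6. ALU→r3 ⇒ no(RD_PORT)  {3A/1Mu/0Ld/0B | 1r 2w}
  7. MEM→r2 ⇒ no(FU)  {3A/1Mu/0Ld/0B | 1r 2w}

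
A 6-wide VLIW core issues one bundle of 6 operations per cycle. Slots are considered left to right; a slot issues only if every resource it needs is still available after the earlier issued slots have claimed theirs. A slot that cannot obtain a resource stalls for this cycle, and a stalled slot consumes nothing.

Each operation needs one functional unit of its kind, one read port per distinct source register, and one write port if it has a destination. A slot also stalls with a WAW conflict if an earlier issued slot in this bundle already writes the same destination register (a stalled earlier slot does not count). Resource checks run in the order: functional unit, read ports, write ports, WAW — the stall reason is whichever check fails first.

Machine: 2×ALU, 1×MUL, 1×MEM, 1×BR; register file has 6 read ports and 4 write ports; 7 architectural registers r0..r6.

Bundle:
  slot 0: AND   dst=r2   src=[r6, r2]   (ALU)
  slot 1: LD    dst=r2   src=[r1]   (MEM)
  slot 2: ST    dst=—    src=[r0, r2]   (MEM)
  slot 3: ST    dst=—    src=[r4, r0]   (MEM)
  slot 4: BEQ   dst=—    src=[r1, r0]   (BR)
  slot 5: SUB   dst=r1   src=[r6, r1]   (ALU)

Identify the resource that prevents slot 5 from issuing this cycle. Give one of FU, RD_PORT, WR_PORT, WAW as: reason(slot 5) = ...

reason(slot 5) = RD_PORT

  0. ALU→r2 ⇒ go  {1A/1Mu/1Ld/1B | 4r 3w}
  1. MEM→r2 ⇒ no(WAW)  {1A/1Mu/1Ld/1B | 4r 3w}
  2. MEM ⇒ go  {1A/1Mu/0Ld/1B | 2r 3w}
  3. MEM ⇒ no(FU)  {1A/1Mu/0Ld/1B | 2r 3w}
  4. BR ⇒ go  {1A/1Mu/0Ld/0B | 0r 3w}
  5. ALU→r1 ⇒ no(RD_PORT)  {1A/1Mu/0Ld/0B | 0r 3w}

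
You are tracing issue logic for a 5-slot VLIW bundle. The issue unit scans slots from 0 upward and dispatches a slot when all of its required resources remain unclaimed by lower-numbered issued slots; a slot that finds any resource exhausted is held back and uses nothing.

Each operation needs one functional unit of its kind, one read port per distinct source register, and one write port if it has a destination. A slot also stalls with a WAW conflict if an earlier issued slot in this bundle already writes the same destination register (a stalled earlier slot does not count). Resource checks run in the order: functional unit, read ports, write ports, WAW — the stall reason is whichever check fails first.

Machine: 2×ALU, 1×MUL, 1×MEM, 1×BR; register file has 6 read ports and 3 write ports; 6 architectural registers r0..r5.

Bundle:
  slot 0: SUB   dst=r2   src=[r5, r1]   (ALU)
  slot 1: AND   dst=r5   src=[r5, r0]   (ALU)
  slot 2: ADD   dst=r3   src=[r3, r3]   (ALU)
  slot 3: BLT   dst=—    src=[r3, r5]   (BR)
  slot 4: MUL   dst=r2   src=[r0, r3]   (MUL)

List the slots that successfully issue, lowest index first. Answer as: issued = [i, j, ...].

issued = [0, 1, 3]

(0) want 1×ALU +2rd +1wr — yes → AL1|MU1|ME1|BR1|rd4|wr2
(1) want 1×ALU +2rd +1wr — yes → AL0|MU1|ME1|BR1|rd2|wr1
(2) want 1×ALU +1rd +1wr — FU → AL0|MU1|ME1|BR1|rd2|wr1
(3) want 1×BR +2rd +0wr — yes → AL0|MU1|ME1|BR0|rd0|wr1
(4) want 1×MUL +2rd +1wr — RD_PORT → AL0|MU1|ME1|BR0|rd0|wr1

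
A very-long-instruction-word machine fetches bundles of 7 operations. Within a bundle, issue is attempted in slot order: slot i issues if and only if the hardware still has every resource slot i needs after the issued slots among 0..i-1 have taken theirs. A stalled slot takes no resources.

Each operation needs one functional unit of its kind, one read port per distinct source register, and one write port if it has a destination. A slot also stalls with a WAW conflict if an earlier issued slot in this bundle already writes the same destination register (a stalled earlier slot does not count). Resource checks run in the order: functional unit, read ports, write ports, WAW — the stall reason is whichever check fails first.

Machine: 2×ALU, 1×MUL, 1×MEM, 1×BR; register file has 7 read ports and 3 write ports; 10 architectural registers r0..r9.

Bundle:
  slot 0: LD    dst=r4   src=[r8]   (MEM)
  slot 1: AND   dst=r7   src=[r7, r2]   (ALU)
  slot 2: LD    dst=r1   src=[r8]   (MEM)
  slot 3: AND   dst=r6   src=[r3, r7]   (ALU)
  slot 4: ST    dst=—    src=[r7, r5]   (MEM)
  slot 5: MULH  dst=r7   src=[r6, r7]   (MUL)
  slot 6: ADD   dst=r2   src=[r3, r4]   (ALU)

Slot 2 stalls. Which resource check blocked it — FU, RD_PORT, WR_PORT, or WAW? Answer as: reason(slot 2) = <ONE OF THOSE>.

slot 0 (MEM): ISSUE — free A2,Mu1,Ld0,B1 rp6 wp2
slot 1 (ALU): ISSUE — free A1,Mu1,Ld0,B1 rp4 wp1
slot 2 (MEM): stall FU — free A1,Mu1,Ld0,B1 rp4 wp1
slot 3 (ALU): ISSUE — free A0,Mu1,Ld0,B1 rp2 wp0
slot 4 (MEM): stall FU — free A0,Mu1,Ld0,B1 rp2 wp0
slot 5 (MUL): stall WR_PORT — free A0,Mu1,Ld0,B1 rp2 wp0
slot 6 (ALU): stall FU — free A0,Mu1,Ld0,B1 rp2 wp0

reason(slot 2) = FU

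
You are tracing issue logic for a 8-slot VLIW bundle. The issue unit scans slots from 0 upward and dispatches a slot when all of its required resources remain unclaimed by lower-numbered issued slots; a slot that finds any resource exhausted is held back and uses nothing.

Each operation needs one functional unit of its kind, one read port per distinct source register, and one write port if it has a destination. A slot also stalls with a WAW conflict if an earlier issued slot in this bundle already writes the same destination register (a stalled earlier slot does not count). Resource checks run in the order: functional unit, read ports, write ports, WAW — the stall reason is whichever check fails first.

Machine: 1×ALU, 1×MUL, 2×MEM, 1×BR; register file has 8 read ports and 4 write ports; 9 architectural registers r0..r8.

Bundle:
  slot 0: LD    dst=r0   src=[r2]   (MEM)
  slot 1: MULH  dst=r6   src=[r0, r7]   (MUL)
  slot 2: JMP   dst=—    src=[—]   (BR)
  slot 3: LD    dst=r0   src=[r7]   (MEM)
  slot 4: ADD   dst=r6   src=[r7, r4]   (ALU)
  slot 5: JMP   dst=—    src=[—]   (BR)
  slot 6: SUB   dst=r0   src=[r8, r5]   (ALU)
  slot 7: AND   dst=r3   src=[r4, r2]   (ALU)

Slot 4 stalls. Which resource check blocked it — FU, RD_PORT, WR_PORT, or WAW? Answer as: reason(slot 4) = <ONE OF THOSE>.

  0. MEM→r0 ⇒ go  {1A/1Mu/1Ld/1B | 7r 3w}
  1. MUL→r6 ⇒ go  {1A/0Mu/1Ld/1B | 5r 2w}
  2. BR ⇒ go  {1A/0Mu/1Ld/0B | 5r 2w}
  3. MEM→r0 ⇒ no(WAW)  {1A/0Mu/1Ld/0B | 5r 2w}
  4. ALU→r6 ⇒ no(WAW)  {1A/0Mu/1Ld/0B | 5r 2w}
  5. BR ⇒ no(FU)  {1A/0Mu/1Ld/0B | 5r 2w}
  6. ALU→r0 ⇒ no(WAW)  {1A/0Mu/1Ld/0B | 5r 2w}
  7. ALU→r3 ⇒ go  {0A/0Mu/1Ld/0B | 3r 1w}

reason(slot 4) = WAW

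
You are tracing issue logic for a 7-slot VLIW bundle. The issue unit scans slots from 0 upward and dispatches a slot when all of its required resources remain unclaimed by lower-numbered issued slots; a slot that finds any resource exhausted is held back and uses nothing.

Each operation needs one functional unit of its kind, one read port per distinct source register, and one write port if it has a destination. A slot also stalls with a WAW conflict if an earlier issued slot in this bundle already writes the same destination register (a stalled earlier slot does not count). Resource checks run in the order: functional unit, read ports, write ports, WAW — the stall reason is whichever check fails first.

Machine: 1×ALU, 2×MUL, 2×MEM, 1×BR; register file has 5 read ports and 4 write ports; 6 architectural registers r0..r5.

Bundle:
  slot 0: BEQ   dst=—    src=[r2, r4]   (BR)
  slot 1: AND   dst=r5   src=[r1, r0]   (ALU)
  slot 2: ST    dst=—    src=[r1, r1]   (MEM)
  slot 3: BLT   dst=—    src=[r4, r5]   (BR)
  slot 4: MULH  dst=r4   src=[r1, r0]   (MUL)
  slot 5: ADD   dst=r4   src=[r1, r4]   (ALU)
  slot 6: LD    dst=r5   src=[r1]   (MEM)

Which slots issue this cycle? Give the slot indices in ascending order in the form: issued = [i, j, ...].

issued = [0, 1, 2]

#0 BR src=r2,r4 dispatched  <A:1 Mu:2 Ld:2 B:0 rd:3 wr:4>
#1 ALU src=r1,r0 dispatched  <A:0 Mu:2 Ld:2 B:0 rd:1 wr:3>
#2 MEM src=r1,r1 dispatched  <A:0 Mu:2 Ld:1 B:0 rd:0 wr:3>
#3 BR src=r4,r5 held:FU  <A:0 Mu:2 Ld:1 B:0 rd:0 wr:3>
#4 MUL src=r1,r0 held:RD_PORT  <A:0 Mu:2 Ld:1 B:0 rd:0 wr:3>
#5 ALU src=r1,r4 held:FU  <A:0 Mu:2 Ld:1 B:0 rd:0 wr:3>
#6 MEM src=r1 held:RD_PORT  <A:0 Mu:2 Ld:1 B:0 rd:0 wr:3>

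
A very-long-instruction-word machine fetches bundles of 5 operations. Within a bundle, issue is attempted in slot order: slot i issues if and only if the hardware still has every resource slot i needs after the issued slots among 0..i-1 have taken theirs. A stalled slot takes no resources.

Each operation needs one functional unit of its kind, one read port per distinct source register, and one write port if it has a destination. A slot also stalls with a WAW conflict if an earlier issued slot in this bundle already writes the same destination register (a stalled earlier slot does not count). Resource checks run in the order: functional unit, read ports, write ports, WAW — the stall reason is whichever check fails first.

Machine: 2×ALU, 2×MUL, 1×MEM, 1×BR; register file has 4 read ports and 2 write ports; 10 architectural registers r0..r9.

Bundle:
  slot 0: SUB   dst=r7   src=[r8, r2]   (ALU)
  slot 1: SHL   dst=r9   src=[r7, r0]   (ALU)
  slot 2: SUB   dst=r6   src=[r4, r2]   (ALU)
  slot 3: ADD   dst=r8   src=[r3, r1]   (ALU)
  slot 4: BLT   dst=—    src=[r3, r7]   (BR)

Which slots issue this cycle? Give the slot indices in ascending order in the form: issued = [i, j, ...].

issued = [0, 1]

(0) want 1×ALU +2rd +1wr — yes → AL1|MU2|ME1|BR1|rd2|wr1
(1) want 1×ALU +2rd +1wr — yes → AL0|MU2|ME1|BR1|rd0|wr0
(2) want 1×ALU +2rd +1wr — FU → AL0|MU2|ME1|BR1|rd0|wr0
(3) want 1×ALU +2rd +1wr — FU → AL0|MU2|ME1|BR1|rd0|wr0
(4) want 1×BR +2rd +0wr — RD_PORT → AL0|MU2|ME1|BR1|rd0|wr0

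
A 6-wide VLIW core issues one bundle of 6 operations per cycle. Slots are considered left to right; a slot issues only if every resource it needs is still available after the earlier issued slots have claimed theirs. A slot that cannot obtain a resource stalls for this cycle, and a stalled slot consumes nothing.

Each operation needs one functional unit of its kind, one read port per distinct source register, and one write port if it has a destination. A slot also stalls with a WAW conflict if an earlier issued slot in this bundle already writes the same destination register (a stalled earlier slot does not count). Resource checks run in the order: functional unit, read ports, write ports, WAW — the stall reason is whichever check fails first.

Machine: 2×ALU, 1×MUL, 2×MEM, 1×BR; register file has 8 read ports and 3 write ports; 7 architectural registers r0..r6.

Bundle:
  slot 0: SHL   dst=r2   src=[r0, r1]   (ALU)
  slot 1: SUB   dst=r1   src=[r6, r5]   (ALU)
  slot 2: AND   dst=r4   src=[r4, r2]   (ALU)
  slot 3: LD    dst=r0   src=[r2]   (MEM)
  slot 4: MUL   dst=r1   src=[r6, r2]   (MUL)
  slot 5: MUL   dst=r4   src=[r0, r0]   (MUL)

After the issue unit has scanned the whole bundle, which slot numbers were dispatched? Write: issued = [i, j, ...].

(0) want 1×ALU +2rd +1wr — yes → AL1|MU1|ME2|BR1|rd6|wr2
(1) want 1×ALU +2rd +1wr — yes → AL0|MU1|ME2|BR1|rd4|wr1
(2) want 1×ALU +2rd +1wr — FU → AL0|MU1|ME2|BR1|rd4|wr1
(3) want 1×MEM +1rd +1wr — yes → AL0|MU1|ME1|BR1|rd3|wr0
(4) want 1×MUL +2rd +1wr — WR_PORT → AL0|MU1|ME1|BR1|rd3|wr0
(5) want 1×MUL +1rd +1wr — WR_PORT → AL0|MU1|ME1|BR1|rd3|wr0

issued = [0, 1, 3]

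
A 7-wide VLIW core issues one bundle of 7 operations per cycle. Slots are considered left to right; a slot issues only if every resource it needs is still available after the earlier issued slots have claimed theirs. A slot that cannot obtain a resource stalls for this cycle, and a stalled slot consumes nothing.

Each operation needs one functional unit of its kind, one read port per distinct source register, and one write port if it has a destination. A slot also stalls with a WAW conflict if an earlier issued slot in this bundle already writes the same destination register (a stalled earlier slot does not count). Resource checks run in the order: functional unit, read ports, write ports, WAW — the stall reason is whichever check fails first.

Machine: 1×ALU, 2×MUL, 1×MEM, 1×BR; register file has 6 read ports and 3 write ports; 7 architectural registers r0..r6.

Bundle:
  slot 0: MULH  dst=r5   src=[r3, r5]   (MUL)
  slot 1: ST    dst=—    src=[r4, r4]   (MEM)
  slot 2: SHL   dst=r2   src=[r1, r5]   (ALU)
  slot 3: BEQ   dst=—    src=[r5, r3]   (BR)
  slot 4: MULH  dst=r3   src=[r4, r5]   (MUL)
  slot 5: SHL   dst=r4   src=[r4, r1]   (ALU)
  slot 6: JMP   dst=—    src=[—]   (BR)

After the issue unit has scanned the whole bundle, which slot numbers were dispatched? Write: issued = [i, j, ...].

#0 MUL src=r3,r5 dispatched  <A:1 Mu:1 Ld:1 B:1 rd:4 wr:2>
#1 MEM src=r4,r4 dispatched  <A:1 Mu:1 Ld:0 B:1 rd:3 wr:2>
#2 ALU src=r1,r5 dispatched  <A:0 Mu:1 Ld:0 B:1 rd:1 wr:1>
#3 BR src=r5,r3 held:RD_PORT  <A:0 Mu:1 Ld:0 B:1 rd:1 wr:1>
#4 MUL src=r4,r5 held:RD_PORT  <A:0 Mu:1 Ld:0 B:1 rd:1 wr:1>
#5 ALU src=r4,r1 held:FU  <A:0 Mu:1 Ld:0 B:1 rd:1 wr:1>
#6 BR src=- dispatched  <A:0 Mu:1 Ld:0 B:0 rd:1 wr:1>

issued = [0, 1, 2, 6]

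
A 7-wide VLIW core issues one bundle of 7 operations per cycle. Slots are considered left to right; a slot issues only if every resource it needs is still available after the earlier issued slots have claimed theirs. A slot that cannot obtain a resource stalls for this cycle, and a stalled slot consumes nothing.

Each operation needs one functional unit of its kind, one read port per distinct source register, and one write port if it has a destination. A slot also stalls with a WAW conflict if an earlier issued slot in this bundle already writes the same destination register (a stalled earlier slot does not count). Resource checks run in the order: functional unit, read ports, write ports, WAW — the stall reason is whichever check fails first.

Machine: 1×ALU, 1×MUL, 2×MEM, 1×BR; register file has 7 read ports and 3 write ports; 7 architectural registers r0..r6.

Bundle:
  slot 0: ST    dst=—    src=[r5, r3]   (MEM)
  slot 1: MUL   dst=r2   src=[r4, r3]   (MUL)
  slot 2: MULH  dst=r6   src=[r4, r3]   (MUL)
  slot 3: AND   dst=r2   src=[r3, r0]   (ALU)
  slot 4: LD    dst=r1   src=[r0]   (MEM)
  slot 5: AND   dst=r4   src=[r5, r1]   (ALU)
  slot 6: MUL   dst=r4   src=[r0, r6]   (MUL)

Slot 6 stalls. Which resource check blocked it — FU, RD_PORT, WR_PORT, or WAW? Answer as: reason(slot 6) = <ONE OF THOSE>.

(0) want 1×MEM +2rd +0wr — yes → AL1|MU1|ME1|BR1|rd5|wr3
(1) want 1×MUL +2rd +1wr — yes → AL1|MU0|ME1|BR1|rd3|wr2
(2) want 1×MUL +2rd +1wr — FU → AL1|MU0|ME1|BR1|rd3|wr2
(3) want 1×ALU +2rd +1wr — WAW → AL1|MU0|ME1|BR1|rd3|wr2
(4) want 1×MEM +1rd +1wr — yes → AL1|MU0|ME0|BR1|rd2|wr1
(5) want 1×ALU +2rd +1wr — yes → AL0|MU0|ME0|BR1|rd0|wr0
(6) want 1×MUL +2rd +1wr — FU → AL0|MU0|ME0|BR1|rd0|wr0

reason(slot 6) = FU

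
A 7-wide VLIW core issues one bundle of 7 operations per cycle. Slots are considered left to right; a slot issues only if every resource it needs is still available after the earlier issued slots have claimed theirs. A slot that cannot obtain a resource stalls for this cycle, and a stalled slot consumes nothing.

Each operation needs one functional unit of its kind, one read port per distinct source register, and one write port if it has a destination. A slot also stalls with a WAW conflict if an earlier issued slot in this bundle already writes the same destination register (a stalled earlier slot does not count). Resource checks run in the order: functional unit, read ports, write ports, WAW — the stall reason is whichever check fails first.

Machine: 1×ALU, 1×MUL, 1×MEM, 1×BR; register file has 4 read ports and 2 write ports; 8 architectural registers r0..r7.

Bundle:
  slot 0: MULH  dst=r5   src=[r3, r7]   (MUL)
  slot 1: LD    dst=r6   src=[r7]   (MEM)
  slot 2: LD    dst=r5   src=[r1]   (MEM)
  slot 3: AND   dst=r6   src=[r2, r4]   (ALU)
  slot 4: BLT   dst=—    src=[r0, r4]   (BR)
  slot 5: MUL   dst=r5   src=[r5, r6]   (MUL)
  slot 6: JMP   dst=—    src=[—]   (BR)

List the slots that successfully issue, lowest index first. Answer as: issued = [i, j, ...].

issued = [0, 1, 6]

(0) want 1×MUL +2rd +1wr — yes → AL1|MU0|ME1|BR1|rd2|wr1
(1) want 1×MEM +1rd +1wr — yes → AL1|MU0|ME0|BR1|rd1|wr0
(2) want 1×MEM +1rd +1wr — FU → AL1|MU0|ME0|BR1|rd1|wr0
(3) want 1×ALU +2rd +1wr — RD_PORT → AL1|MU0|ME0|BR1|rd1|wr0
(4) want 1×BR +2rd +0wr — RD_PORT → AL1|MU0|ME0|BR1|rd1|wr0
(5) want 1×MUL +2rd +1wr — FU → AL1|MU0|ME0|BR1|rd1|wr0
(6) want 1×BR +0rd +0wr — yes → AL1|MU0|ME0|BR0|rd1|wr0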